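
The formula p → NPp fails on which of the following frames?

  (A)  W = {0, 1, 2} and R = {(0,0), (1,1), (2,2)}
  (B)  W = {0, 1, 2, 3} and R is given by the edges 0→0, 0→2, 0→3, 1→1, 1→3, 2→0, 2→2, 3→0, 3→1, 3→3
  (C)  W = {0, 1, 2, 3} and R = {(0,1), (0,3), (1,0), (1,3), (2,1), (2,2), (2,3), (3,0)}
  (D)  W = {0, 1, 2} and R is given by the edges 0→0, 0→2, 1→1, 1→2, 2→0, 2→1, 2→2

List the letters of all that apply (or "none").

C

The schema p → NPp is axiom B; it is valid on a frame iff R is symmetric.
(A) R is symmetric (every R-edge is matched by its reverse), so the schema is valid here.
(B) R is symmetric (every R-edge is matched by its reverse), so the schema is valid here.
(C) R is not symmetric (1 R 3 but not 3 R 1), so the schema fails here.
(D) R is symmetric (every R-edge is matched by its reverse), so the schema is valid here.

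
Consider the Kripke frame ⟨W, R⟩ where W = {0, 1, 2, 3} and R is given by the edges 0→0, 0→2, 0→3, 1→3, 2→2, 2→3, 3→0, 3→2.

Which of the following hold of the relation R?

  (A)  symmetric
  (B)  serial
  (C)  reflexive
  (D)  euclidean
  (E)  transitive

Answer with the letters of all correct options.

(A) not symmetric: 0 R 2 but not 2 R 0.
(B) serial: every world has an R-successor.
(C) not reflexive: not 1 R 1.
(D) not euclidean: 0 R 2 and 0 R 0 but not 2 R 0.
(E) not transitive: 1 R 3 and 3 R 0 but not 1 R 0.

B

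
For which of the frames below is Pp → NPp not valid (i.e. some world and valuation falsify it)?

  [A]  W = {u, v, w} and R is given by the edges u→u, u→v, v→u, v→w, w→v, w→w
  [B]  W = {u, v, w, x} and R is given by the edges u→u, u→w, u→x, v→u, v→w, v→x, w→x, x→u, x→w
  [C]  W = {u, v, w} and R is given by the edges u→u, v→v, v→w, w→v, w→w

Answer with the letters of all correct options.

A, B

The schema Pp → NPp is axiom 5; it is valid on a frame iff R is euclidean.
(A) R is not euclidean (v R u and v R w but not u R w), so the schema fails here.
(B) R is not euclidean (u R w and u R u but not w R u), so the schema fails here.
(C) R is euclidean (any two R-successors of the same world are R-related), so the schema is valid here.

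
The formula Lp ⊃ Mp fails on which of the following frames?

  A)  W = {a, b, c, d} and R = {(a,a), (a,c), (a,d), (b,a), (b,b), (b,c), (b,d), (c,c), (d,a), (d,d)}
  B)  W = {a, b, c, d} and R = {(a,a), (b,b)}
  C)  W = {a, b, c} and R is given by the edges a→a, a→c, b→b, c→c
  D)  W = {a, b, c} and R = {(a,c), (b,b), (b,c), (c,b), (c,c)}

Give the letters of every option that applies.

B

The schema Lp ⊃ Mp is axiom D; it is valid on a frame iff R is serial.
(A) R is serial (every world has an R-successor), so the schema is valid here.
(B) R is not serial (c has no R-successor), so the schema fails here.
(C) R is serial (every world has an R-successor), so the schema is valid here.
(D) R is serial (every world has an R-successor), so the schema is valid here.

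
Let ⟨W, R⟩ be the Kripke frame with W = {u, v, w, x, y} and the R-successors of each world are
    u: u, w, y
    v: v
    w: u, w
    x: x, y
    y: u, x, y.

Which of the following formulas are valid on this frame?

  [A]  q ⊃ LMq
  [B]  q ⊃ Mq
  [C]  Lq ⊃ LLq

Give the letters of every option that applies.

R is reflexive: each world relates to itself.
R is symmetric: every R-edge is matched by its reverse.
R is not transitive: u R y and y R x but not u R x.
(A) q ⊃ LMq is axiom B, which corresponds to symmetry. R is symmetric — valid.
(B) q ⊃ Mq is the dual of axiom T, which corresponds to reflexivity. R is reflexive — valid.
(C) Lq ⊃ LLq is axiom 4; it is valid on a frame exactly when R is transitive. R is not transitive, so not valid.

A, B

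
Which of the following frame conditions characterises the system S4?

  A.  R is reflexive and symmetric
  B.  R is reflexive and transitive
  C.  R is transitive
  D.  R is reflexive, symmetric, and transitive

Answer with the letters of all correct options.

(A) this class determines B (= KTB), not S4.
(B) S4 is sound and complete for exactly this class.
(C) this class determines K4, not S4.
(D) this class determines S5, not S4.

B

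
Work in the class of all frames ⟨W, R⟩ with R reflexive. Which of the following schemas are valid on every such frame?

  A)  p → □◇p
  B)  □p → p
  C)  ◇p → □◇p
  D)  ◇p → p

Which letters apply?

A reflexive relation is serial.
(A) axiom B: valid iff R is symmetric. Such an R need not be symmetric — not valid.
(B) □p → p (axiom T) characterises the reflexive frames. Every such R is reflexive — valid.
(C) ◇p → □◇p (axiom 5) characterises the euclidean frames. Such an R need not be euclidean — not valid.
(D) ◇p → p (the converse of T) corresponds to R being a subset of the identity. Such an R need not be a subset of the identity, so not valid.

B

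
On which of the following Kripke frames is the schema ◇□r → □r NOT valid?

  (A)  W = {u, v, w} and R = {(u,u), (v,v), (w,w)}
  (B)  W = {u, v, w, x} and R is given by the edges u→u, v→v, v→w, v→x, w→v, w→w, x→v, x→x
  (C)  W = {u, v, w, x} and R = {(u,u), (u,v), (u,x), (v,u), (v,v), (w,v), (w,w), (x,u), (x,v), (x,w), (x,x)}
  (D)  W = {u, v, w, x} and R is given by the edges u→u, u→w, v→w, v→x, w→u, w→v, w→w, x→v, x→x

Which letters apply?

The schema ◇□r → □r is the dual of axiom 5; it is valid on a frame iff R is euclidean.
(A) R is euclidean (any two R-successors of the same world are R-related), so the schema is valid here.
(B) R is not euclidean (v R w and v R x but not w R x), so the schema fails here.
(C) R is not euclidean (u R v and u R x but not v R x), so the schema fails here.
(D) R is not euclidean (v R w and v R x but not w R x), so the schema fails here.

B, C, D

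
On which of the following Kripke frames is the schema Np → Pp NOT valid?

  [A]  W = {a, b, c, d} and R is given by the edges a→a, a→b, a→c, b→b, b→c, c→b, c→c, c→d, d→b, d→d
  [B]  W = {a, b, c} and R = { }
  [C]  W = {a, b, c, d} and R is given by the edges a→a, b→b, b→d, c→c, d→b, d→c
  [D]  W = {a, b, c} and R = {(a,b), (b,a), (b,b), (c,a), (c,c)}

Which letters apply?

B

The schema Np → Pp is axiom D; it is valid on a frame iff R is serial.
(A) R is serial (every world has an R-successor), so the schema is valid here.
(B) R is not serial (a has no R-successor), so the schema fails here.
(C) R is serial (every world has an R-successor), so the schema is valid here.
(D) R is serial (every world has an R-successor), so the schema is valid here.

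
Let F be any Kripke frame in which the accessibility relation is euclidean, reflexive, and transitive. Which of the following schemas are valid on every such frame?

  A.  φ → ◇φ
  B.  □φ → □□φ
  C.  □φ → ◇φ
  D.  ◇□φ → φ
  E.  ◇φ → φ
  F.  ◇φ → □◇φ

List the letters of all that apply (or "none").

A, B, C, D, F

A relation that is euclidean, reflexive, and transitive is also serial and symmetric.
(A) φ → ◇φ (the dual of axiom T) characterises the reflexive frames. Every such R is reflexive — valid.
(B) □φ → □□φ is axiom 4, which corresponds to transitivity. Every such R is transitive — valid.
(C) □φ → ◇φ (axiom D) characterises the serial frames. Every such R is serial — valid.
(D) ◇□φ → φ is the dual of axiom B, which corresponds to symmetry. Every such R is symmetric — valid.
(E) ◇φ → φ is the converse of T; it holds exactly when R ⊆ identity. Such an R need not be a subset of the identity — not valid.
(F) ◇φ → □◇φ is axiom 5, which corresponds to the euclidean property. Every such R is euclidean — valid.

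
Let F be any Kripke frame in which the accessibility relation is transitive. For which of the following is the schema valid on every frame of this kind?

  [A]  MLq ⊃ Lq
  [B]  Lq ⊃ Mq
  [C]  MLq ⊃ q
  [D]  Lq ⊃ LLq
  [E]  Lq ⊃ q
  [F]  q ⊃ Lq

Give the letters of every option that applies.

D

(A) MLq ⊃ Lq is the dual of axiom 5; it is valid on a frame exactly when R is euclidean. Such an R need not be euclidean, so not valid.
(B) Lq ⊃ Mq is axiom D, which corresponds to seriality. Such an R need not be serial — not valid.
(C) MLq ⊃ q (the dual of axiom B) characterises the symmetric frames. Such an R need not be symmetric — not valid.
(D) axiom 4: valid iff R is transitive. Every such R is transitive — valid.
(E) axiom T: valid iff R is reflexive. Such an R need not be reflexive — not valid.
(F) q ⊃ Lq is equivalent to ◇p→p; it holds exactly when R ⊆ identity. Such an R need not be a subset of the identity — not valid.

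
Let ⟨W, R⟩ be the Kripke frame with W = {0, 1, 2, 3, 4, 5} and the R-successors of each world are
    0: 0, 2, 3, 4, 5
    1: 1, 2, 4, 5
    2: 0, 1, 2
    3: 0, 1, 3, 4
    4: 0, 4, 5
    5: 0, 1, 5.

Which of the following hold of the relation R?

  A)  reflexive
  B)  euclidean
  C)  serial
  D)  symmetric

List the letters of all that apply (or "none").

(A) reflexive: each world relates to itself.
(B) not euclidean: 0 R 2 and 0 R 3 but not 2 R 3.
(C) serial: every world has an R-successor.
(D) not symmetric: 1 R 4 but not 4 R 1.

A, C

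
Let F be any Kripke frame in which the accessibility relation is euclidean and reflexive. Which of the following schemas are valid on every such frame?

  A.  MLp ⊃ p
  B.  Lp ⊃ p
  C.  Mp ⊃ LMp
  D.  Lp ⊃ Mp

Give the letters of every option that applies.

A, B, C, D

A reflexive euclidean relation is also symmetric (from wRw and wRv the euclidean condition gives vRw) and hence transitive; it is an equivalence relation.
(A) the dual of axiom B: valid iff R is symmetric. Every such R is symmetric — valid.
(B) axiom T: valid iff R is reflexive. Every such R is reflexive — valid.
(C) Mp ⊃ LMp is axiom 5; it is valid on a frame exactly when R is euclidean. Every such R is euclidean, so valid.
(D) Lp ⊃ Mp is axiom D; it is valid on a frame exactly when R is serial. Every such R is serial, so valid.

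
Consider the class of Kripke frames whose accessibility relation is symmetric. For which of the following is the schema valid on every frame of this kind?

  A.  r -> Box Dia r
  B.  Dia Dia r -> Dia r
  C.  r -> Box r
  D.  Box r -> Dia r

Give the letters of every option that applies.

(A) r -> Box Dia r is axiom B, which corresponds to symmetry. Every such R is symmetric — valid.
(B) the dual of axiom 4: valid iff R is transitive. Such an R need not be transitive — not valid.
(C) r -> Box r is equivalent to ◇p→p; it holds exactly when R ⊆ identity. Such an R need not be a subset of the identity — not valid.
(D) Box r -> Dia r is axiom D; it is valid on a frame exactly when R is serial. Such an R need not be serial, so not valid.

A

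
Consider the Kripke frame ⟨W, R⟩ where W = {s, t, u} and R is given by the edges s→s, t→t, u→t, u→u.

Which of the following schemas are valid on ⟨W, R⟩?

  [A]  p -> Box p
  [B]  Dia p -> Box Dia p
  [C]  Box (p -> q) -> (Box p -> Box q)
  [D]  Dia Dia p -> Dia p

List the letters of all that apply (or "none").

R is transitive: R is closed under composition.
R is not euclidean: u R t and u R u but not t R u.
R is not a subset of the identity: u R t with u ≠ t.
(A) p -> Box p (equivalent to ◇p→p) corresponds to R being a subset of the identity. Here R ⊄ identity, so not valid.
(B) Dia p -> Box Dia p (axiom 5) characterises the euclidean frames. R is not euclidean — not valid.
(C) this is just K, valid on every normal frame.
(D) Dia Dia p -> Dia p is the dual of axiom 4, which corresponds to transitivity. R is transitive — valid.

C, D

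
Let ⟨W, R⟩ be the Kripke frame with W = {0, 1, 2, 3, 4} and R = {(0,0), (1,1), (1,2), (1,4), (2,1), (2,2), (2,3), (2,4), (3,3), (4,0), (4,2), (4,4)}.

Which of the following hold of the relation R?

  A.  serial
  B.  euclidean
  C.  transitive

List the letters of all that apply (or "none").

(A) serial: every world has an R-successor.
(B) not euclidean: 1 R 4 and 1 R 1 but not 4 R 1.
(C) not transitive: 1 R 2 and 2 R 3 but not 1 R 3.

A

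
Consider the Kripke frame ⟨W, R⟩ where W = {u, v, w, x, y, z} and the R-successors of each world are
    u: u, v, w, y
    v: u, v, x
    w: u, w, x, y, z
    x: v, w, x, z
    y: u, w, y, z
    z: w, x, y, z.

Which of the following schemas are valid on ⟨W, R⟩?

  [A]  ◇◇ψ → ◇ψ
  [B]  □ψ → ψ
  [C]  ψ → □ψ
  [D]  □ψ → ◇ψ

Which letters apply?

B, D

R is reflexive: each world relates to itself.
R is not transitive: u R v and v R x but not u R x.
R is serial: every world has an R-successor.
R is not a subset of the identity: u R v with u ≠ v.
(A) ◇◇ψ → ◇ψ is the dual of axiom 4, which corresponds to transitivity. R is not transitive — not valid.
(B) □ψ → ψ is axiom T; it is valid on a frame exactly when R is reflexive. R is reflexive, so valid.
(C) ψ → □ψ is valid only on frames where every R-edge is a self-loop. Here R ⊄ identity — not valid.
(D) □ψ → ◇ψ is axiom D, which corresponds to seriality. R is serial — valid.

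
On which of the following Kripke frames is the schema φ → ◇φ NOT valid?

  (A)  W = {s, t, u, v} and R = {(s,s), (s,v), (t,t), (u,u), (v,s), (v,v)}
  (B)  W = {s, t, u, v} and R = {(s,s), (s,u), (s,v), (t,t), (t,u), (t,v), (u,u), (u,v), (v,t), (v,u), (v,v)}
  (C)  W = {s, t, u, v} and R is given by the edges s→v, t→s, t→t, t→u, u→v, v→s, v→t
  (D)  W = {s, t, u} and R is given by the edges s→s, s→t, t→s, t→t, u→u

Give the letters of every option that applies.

The schema φ → ◇φ is the dual of axiom T; it is valid on a frame iff R is reflexive.
(A) R is reflexive (each world relates to itself), so the schema is valid here.
(B) R is reflexive (each world relates to itself), so the schema is valid here.
(C) R is not reflexive (not s R s), so the schema fails here.
(D) R is reflexive (each world relates to itself), so the schema is valid here.

C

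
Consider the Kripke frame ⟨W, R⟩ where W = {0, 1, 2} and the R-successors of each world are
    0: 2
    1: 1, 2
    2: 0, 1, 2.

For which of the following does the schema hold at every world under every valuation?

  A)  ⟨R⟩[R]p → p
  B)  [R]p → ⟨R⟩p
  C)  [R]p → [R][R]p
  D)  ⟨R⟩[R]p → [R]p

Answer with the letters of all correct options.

A, B

R is symmetric: every R-edge is matched by its reverse.
R is not transitive: 0 R 2 and 2 R 0 but not 0 R 0.
R is not euclidean: 2 R 0 and 2 R 1 but not 0 R 1.
R is serial: every world has an R-successor.
(A) ⟨R⟩[R]p → p is the dual of axiom B, which corresponds to symmetry. R is symmetric — valid.
(B) axiom D: valid iff R is serial. R is serial — valid.
(C) [R]p → [R][R]p is axiom 4, which corresponds to transitivity. R is not transitive — not valid.
(D) ⟨R⟩[R]p → [R]p is the dual of axiom 5, which corresponds to the euclidean property. R is not euclidean — not valid.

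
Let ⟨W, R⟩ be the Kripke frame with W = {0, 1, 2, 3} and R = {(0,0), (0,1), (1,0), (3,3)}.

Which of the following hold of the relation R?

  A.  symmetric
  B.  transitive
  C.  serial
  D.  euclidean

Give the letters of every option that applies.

A

(A) symmetric: every R-edge is matched by its reverse.
(B) not transitive: 1 R 0 and 0 R 1 but not 1 R 1.
(C) not serial: 2 has no R-successor.
(D) not euclidean: 0 R 1 and 0 R 1 but not 1 R 1.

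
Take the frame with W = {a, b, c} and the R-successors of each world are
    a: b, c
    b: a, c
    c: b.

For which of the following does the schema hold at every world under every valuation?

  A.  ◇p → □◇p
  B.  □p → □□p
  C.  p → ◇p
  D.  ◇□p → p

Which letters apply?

none

R is not reflexive: not a R a.
R is not symmetric: a R c but not c R a.
R is not transitive: a R b and b R a but not a R a.
R is not euclidean: b R c and b R a but not c R a.
(A) ◇p → □◇p (axiom 5) characterises the euclidean frames. R is not euclidean — not valid.
(B) □p → □□p is axiom 4, which corresponds to transitivity. R is not transitive — not valid.
(C) the dual of axiom T: valid iff R is reflexive. R is not reflexive — not valid.
(D) ◇□p → p (the dual of axiom B) characterises the symmetric frames. R is not symmetric — not valid.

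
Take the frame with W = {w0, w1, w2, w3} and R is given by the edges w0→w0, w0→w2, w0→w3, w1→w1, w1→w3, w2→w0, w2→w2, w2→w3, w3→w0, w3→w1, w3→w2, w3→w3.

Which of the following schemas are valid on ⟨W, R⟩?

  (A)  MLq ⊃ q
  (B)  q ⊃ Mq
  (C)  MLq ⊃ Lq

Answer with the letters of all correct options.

A, B

R is reflexive: each world relates to itself.
R is symmetric: every R-edge is matched by its reverse.
R is not euclidean: w3 R w0 and w3 R w1 but not w0 R w1.
(A) MLq ⊃ q (the dual of axiom B) characterises the symmetric frames. R is symmetric — valid.
(B) q ⊃ Mq (the dual of axiom T) characterises the reflexive frames. R is reflexive — valid.
(C) MLq ⊃ Lq is the dual of axiom 5, which corresponds to the euclidean property. R is not euclidean — not valid.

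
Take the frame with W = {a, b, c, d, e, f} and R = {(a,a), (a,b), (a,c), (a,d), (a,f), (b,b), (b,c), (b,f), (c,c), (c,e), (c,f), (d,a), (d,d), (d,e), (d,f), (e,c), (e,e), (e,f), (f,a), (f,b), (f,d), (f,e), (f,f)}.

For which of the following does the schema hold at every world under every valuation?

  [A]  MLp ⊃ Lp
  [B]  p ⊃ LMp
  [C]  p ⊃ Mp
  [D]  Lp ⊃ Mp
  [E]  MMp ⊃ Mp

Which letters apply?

R is reflexive: each world relates to itself.
R is not symmetric: a R b but not b R a.
R is not transitive: a R c and c R e but not a R e.
R is not euclidean: a R b and a R a but not b R a.
R is serial: every world has an R-successor.
(A) MLp ⊃ Lp is the dual of axiom 5, which corresponds to the euclidean property. R is not euclidean — not valid.
(B) axiom B: valid iff R is symmetric. R is not symmetric — not valid.
(C) the dual of axiom T: valid iff R is reflexive. R is reflexive — valid.
(D) Lp ⊃ Mp is axiom D; it is valid on a frame exactly when R is serial. R is serial, so valid.
(E) the dual of axiom 4: valid iff R is transitive. R is not transitive — not valid.

C, D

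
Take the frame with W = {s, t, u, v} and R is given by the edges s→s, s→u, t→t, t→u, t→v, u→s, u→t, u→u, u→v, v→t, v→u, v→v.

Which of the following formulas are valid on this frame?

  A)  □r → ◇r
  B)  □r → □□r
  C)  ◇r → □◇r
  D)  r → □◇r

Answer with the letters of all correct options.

A, D

R is symmetric: every R-edge is matched by its reverse.
R is not transitive: s R u and u R t but not s R t.
R is not euclidean: u R s and u R t but not s R t.
R is serial: every world has an R-successor.
(A) □r → ◇r is axiom D; it is valid on a frame exactly when R is serial. R is serial, so valid.
(B) □r → □□r is axiom 4, which corresponds to transitivity. R is not transitive — not valid.
(C) ◇r → □◇r is axiom 5, which corresponds to the euclidean property. R is not euclidean — not valid.
(D) r → □◇r (axiom B) characterises the symmetric frames. R is symmetric — valid.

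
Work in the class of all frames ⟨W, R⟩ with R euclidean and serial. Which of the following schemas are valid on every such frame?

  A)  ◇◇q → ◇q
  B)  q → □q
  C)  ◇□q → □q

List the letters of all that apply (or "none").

C

(A) the dual of axiom 4: valid iff R is transitive. Such an R need not be transitive — not valid.
(B) q → □q is equivalent to ◇p→p; it holds exactly when R ⊆ identity. Such an R need not be a subset of the identity — not valid.
(C) ◇□q → □q is the dual of axiom 5; it is valid on a frame exactly when R is euclidean. Every such R is euclidean, so valid.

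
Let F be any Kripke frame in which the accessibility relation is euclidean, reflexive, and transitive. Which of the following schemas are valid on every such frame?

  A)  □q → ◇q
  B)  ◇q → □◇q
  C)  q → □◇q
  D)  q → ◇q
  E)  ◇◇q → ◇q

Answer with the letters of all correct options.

A, B, C, D, E

A relation that is euclidean, reflexive, and transitive is also serial and symmetric.
(A) □q → ◇q (axiom D) characterises the serial frames. Every such R is serial — valid.
(B) ◇q → □◇q is axiom 5, which corresponds to the euclidean property. Every such R is euclidean — valid.
(C) q → □◇q is axiom B, which corresponds to symmetry. Every such R is symmetric — valid.
(D) the dual of axiom T: valid iff R is reflexive. Every such R is reflexive — valid.
(E) ◇◇q → ◇q (the dual of axiom 4) characterises the transitive frames. Every such R is transitive — valid.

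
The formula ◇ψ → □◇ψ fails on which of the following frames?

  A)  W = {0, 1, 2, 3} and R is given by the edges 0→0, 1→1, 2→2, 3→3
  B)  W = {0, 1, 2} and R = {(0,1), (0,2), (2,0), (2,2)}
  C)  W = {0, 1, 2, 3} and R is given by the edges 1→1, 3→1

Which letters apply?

B

The schema ◇ψ → □◇ψ is axiom 5; it is valid on a frame iff R is euclidean.
(A) R is euclidean (any two R-successors of the same world are R-related), so the schema is valid here.
(B) R is not euclidean (0 R 1 and 0 R 2 but not 1 R 2), so the schema fails here.
(C) R is euclidean (any two R-successors of the same world are R-related), so the schema is valid here.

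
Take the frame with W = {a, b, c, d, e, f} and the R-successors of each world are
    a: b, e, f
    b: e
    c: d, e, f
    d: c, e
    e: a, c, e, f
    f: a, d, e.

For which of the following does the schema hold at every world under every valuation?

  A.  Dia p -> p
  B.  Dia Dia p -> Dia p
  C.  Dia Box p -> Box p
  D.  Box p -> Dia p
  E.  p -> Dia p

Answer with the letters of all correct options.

R is not reflexive: not a R a.
R is not transitive: a R e and e R a but not a R a.
R is not euclidean: a R b and a R f but not b R f.
R is serial: every world has an R-successor.
R is not a subset of the identity: a R b with a ≠ b.
(A) Dia p -> p is the converse of T; it holds exactly when R ⊆ identity. Here R ⊄ identity — not valid.
(B) Dia Dia p -> Dia p is the dual of axiom 4, which corresponds to transitivity. R is not transitive — not valid.
(C) Dia Box p -> Box p is the dual of axiom 5, which corresponds to the euclidean property. R is not euclidean — not valid.
(D) axiom D: valid iff R is serial. R is serial — valid.
(E) p -> Dia p is the dual of axiom T; it is valid on a frame exactly when R is reflexive. R is not reflexive, so not valid.

D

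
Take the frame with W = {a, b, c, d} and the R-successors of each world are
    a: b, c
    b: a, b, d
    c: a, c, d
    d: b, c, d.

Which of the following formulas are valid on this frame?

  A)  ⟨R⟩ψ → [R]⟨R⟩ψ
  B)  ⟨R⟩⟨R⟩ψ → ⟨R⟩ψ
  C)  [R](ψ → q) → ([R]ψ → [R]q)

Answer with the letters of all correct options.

R is not transitive: a R b and b R a but not a R a.
R is not euclidean: a R b and a R c but not b R c.
(A) ⟨R⟩ψ → [R]⟨R⟩ψ is axiom 5; it is valid on a frame exactly when R is euclidean. R is not euclidean, so not valid.
(B) the dual of axiom 4: valid iff R is transitive. R is not transitive — not valid.
(C) this is just K, valid on every normal frame.

C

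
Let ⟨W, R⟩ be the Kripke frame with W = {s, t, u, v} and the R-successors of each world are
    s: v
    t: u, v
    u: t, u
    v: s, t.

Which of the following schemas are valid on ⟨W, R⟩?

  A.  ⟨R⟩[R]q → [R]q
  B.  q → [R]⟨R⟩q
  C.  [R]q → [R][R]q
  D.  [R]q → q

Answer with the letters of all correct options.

R is not reflexive: not s R s.
R is symmetric: every R-edge is matched by its reverse.
R is not transitive: s R v and v R s but not s R s.
R is not euclidean: t R u and t R v but not u R v.
(A) ⟨R⟩[R]q → [R]q is the dual of axiom 5; it is valid on a frame exactly when R is euclidean. R is not euclidean, so not valid.
(B) q → [R]⟨R⟩q (axiom B) characterises the symmetric frames. R is symmetric — valid.
(C) axiom 4: valid iff R is transitive. R is not transitive — not valid.
(D) [R]q → q is axiom T, which corresponds to reflexivity. R is not reflexive — not valid.

B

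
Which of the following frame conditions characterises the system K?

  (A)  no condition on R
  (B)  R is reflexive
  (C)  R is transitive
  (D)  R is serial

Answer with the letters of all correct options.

A

(A) K is sound and complete for exactly this class.
(B) this class determines T (= KT), not K.
(C) this class determines K4, not K.
(D) this class determines D, not K.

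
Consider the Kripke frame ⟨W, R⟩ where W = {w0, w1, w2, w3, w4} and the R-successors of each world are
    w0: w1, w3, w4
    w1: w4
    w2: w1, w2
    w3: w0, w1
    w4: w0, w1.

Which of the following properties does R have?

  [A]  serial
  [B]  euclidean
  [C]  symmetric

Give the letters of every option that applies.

(A) serial: every world has an R-successor.
(B) not euclidean: w0 R w1 and w0 R w3 but not w1 R w3.
(C) not symmetric: w0 R w1 but not w1 R w0.

A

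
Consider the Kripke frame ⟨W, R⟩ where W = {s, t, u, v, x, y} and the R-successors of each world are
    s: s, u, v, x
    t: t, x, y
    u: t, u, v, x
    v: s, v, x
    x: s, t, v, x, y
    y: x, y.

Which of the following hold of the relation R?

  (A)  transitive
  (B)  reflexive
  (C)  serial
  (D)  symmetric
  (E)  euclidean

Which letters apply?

B, C

(A) not transitive: s R u and u R t but not s R t.
(B) reflexive: each world relates to itself.
(C) serial: every world has an R-successor.
(D) not symmetric: s R u but not u R s.
(E) not euclidean: s R u and s R s but not u R s.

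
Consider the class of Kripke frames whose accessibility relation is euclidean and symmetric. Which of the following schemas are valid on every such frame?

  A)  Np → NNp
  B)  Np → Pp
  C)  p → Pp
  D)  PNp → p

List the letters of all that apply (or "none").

A, D

A symmetric euclidean relation is transitive (uRv and vRw give vRu by symmetry, then uRw by the euclidean condition, applied at v).
(A) axiom 4: valid iff R is transitive. Every such R is transitive — valid.
(B) Np → Pp is axiom D, which corresponds to seriality. Such an R need not be serial — not valid.
(C) the dual of axiom T: valid iff R is reflexive. Such an R need not be reflexive — not valid.
(D) PNp → p is the dual of axiom B, which corresponds to symmetry. Every such R is symmetric — valid.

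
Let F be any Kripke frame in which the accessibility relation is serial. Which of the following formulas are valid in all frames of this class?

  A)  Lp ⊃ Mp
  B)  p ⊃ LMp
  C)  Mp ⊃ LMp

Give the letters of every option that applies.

A

(A) Lp ⊃ Mp is axiom D, which corresponds to seriality. Every such R is serial — valid.
(B) p ⊃ LMp is axiom B; it is valid on a frame exactly when R is symmetric. Such an R need not be symmetric, so not valid.
(C) Mp ⊃ LMp is axiom 5, which corresponds to the euclidean property. Such an R need not be euclidean — not valid.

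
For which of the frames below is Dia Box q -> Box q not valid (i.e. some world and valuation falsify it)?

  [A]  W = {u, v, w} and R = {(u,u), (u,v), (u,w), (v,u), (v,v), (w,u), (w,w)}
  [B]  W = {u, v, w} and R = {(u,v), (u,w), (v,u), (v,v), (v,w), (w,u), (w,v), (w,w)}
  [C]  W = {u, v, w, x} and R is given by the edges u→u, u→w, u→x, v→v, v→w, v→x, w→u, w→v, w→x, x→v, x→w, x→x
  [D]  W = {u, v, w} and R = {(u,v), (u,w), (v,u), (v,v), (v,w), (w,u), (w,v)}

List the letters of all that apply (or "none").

The schema Dia Box q -> Box q is the dual of axiom 5; it is valid on a frame iff R is euclidean.
(A) R is not euclidean (u R v and u R w but not v R w), so the schema fails here.
(B) R is not euclidean (v R u and v R u but not u R u), so the schema fails here.
(C) R is not euclidean (u R x and u R u but not x R u), so the schema fails here.
(D) R is not euclidean (u R w and u R w but not w R w), so the schema fails here.

A, B, C, D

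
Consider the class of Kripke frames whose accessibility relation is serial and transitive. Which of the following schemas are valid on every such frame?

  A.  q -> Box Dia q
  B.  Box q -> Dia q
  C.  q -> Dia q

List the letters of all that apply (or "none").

(A) q -> Box Dia q (axiom B) characterises the symmetric frames. Such an R need not be symmetric — not valid.
(B) Box q -> Dia q (axiom D) characterises the serial frames. Every such R is serial — valid.
(C) q -> Dia q is the dual of axiom T, which corresponds to reflexivity. Such an R need not be reflexive — not valid.

B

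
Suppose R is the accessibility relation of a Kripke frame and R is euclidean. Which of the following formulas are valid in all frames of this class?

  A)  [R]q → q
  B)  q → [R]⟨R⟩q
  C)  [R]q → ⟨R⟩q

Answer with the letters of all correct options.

none

(A) [R]q → q is axiom T, which corresponds to reflexivity. Such an R need not be reflexive — not valid.
(B) q → [R]⟨R⟩q is axiom B, which corresponds to symmetry. Such an R need not be symmetric — not valid.
(C) [R]q → ⟨R⟩q is axiom D; it is valid on a frame exactly when R is serial. Such an R need not be serial, so not valid.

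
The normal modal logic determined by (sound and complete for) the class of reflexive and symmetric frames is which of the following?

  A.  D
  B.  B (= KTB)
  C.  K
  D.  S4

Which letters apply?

(A) D is determined by the class of serial frames.
(B) B (= KTB) is determined by exactly this class.
(C) K is determined by the class of arbitrary frames.
(D) S4 is determined by the class of reflexive and transitive frames.

B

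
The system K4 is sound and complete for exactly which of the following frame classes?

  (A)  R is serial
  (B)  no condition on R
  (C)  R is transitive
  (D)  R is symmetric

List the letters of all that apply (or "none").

(A) this class determines D, not K4.
(B) this class determines K, not K4.
(C) K4 is sound and complete for exactly this class.
(D) this class determines KB, not K4.

C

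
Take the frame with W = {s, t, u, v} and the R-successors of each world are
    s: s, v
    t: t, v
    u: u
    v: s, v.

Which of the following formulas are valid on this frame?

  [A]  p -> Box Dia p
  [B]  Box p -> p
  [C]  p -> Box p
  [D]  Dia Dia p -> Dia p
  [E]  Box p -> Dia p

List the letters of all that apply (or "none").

R is reflexive: each world relates to itself.
R is not symmetric: t R v but not v R t.
R is not transitive: t R v and v R s but not t R s.
R is serial: every world has an R-successor.
R is not a subset of the identity: s R v with s ≠ v.
(A) p -> Box Dia p is axiom B, which corresponds to symmetry. R is not symmetric — not valid.
(B) Box p -> p (axiom T) characterises the reflexive frames. R is reflexive — valid.
(C) p -> Box p is equivalent to ◇p→p; it holds exactly when R ⊆ identity. Here R ⊄ identity — not valid.
(D) Dia Dia p -> Dia p is the dual of axiom 4; it is valid on a frame exactly when R is transitive. R is not transitive, so not valid.
(E) Box p -> Dia p is axiom D; it is valid on a frame exactly when R is serial. R is serial, so valid.

B, E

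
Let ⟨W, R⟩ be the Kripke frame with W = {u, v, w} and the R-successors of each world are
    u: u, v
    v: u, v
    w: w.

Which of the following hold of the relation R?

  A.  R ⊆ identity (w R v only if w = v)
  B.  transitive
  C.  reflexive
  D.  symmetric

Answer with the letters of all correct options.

B, C, D

(A) not ⊆ identity: u R v with u ≠ v.
(B) transitive: R is closed under composition.
(C) reflexive: each world relates to itself.
(D) symmetric: every R-edge is matched by its reverse.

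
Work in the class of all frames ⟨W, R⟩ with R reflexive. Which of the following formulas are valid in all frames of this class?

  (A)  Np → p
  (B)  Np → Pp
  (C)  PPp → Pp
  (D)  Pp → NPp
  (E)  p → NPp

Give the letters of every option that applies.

A reflexive relation is serial.
(A) Np → p is axiom T, which corresponds to reflexivity. Every such R is reflexive — valid.
(B) axiom D: valid iff R is serial. Every such R is serial — valid.
(C) PPp → Pp is the dual of axiom 4; it is valid on a frame exactly when R is transitive. Such an R need not be transitive, so not valid.
(D) Pp → NPp is axiom 5, which corresponds to the euclidean property. Such an R need not be euclidean — not valid.
(E) p → NPp (axiom B) characterises the symmetric frames. Such an R need not be symmetric — not valid.

A, B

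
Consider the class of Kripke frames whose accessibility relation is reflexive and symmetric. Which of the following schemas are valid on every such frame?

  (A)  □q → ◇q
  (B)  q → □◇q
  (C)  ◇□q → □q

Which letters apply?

A, B

Reflexive relations are serial.
(A) □q → ◇q is axiom D, which corresponds to seriality. Every such R is serial — valid.
(B) q → □◇q is axiom B; it is valid on a frame exactly when R is symmetric. Every such R is symmetric, so valid.
(C) ◇□q → □q is the dual of axiom 5; it is valid on a frame exactly when R is euclidean. Such an R need not be euclidean, so not valid.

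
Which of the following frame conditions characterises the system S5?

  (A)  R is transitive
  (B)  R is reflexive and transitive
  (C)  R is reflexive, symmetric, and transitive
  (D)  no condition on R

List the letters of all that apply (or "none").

C

(A) this class determines K4, not S5.
(B) this class determines S4, not S5.
(C) S5 is sound and complete for exactly this class.
(D) this class determines K, not S5.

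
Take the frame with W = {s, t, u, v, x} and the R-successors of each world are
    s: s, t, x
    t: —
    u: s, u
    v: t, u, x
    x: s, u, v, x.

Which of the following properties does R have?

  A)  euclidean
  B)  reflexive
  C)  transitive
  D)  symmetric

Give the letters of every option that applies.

none

(A) not euclidean: s R t and s R s but not t R s.
(B) not reflexive: not t R t.
(C) not transitive: s R x and x R u but not s R u.
(D) not symmetric: s R t but not t R s.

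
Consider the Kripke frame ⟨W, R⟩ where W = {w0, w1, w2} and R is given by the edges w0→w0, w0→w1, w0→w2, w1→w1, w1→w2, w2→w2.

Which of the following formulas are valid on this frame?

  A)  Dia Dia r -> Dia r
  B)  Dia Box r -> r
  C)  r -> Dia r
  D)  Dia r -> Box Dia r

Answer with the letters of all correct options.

R is reflexive: each world relates to itself.
R is not symmetric: w0 R w1 but not w1 R w0.
R is transitive: R is closed under composition.
R is not euclidean: w0 R w1 and w0 R w0 but not w1 R w0.
(A) Dia Dia r -> Dia r (the dual of axiom 4) characterises the transitive frames. R is transitive — valid.
(B) the dual of axiom B: valid iff R is symmetric. R is not symmetric — not valid.
(C) r -> Dia r (the dual of axiom T) characterises the reflexive frames. R is reflexive — valid.
(D) axiom 5: valid iff R is euclidean. R is not euclidean — not valid.

A, C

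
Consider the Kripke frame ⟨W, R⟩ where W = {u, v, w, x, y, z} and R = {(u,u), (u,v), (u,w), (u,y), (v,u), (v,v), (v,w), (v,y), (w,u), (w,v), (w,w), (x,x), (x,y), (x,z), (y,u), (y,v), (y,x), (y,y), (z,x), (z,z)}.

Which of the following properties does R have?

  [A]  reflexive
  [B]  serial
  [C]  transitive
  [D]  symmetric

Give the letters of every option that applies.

(A) reflexive: each world relates to itself.
(B) serial: every world has an R-successor.
(C) not transitive: u R y and y R x but not u R x.
(D) symmetric: every R-edge is matched by its reverse.

A, B, D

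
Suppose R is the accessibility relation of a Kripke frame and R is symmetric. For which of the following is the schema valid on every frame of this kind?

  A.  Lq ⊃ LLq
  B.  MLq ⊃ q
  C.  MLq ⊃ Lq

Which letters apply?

(A) axiom 4: valid iff R is transitive. Such an R need not be transitive — not valid.
(B) MLq ⊃ q (the dual of axiom B) characterises the symmetric frames. Every such R is symmetric — valid.
(C) MLq ⊃ Lq is the dual of axiom 5; it is valid on a frame exactly when R is euclidean. Such an R need not be euclidean, so not valid.

B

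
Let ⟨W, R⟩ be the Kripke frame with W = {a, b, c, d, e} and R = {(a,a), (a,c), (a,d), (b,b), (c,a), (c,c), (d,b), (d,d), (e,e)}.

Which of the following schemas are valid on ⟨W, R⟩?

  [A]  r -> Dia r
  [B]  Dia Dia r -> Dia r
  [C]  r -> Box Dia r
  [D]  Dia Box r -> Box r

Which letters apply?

R is reflexive: each world relates to itself.
R is not symmetric: a R d but not d R a.
R is not transitive: a R d and d R b but not a R b.
R is not euclidean: a R c and a R d but not c R d.
(A) r -> Dia r is the dual of axiom T; it is valid on a frame exactly when R is reflexive. R is reflexive, so valid.
(B) the dual of axiom 4: valid iff R is transitive. R is not transitive — not valid.
(C) r -> Box Dia r is axiom B, which corresponds to symmetry. R is not symmetric — not valid.
(D) the dual of axiom 5: valid iff R is euclidean. R is not euclidean — not valid.

A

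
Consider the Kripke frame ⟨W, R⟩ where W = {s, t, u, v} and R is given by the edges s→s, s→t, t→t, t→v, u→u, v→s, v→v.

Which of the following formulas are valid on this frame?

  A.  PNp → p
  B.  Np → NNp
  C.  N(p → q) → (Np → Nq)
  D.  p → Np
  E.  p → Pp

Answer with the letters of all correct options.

R is reflexive: each world relates to itself.
R is not symmetric: s R t but not t R s.
R is not transitive: s R t and t R v but not s R v.
R is not a subset of the identity: s R t with s ≠ t.
(A) PNp → p (the dual of axiom B) characterises the symmetric frames. R is not symmetric — not valid.
(B) Np → NNp (axiom 4) characterises the transitive frames. R is not transitive — not valid.
(C) N(p → q) → (Np → Nq) is the K axiom; it holds on all frames — valid.
(D) p → Np (equivalent to ◇p→p) corresponds to R being a subset of the identity. Here R ⊄ identity, so not valid.
(E) p → Pp is the dual of axiom T; it is valid on a frame exactly when R is reflexive. R is reflexive, so valid.

C, E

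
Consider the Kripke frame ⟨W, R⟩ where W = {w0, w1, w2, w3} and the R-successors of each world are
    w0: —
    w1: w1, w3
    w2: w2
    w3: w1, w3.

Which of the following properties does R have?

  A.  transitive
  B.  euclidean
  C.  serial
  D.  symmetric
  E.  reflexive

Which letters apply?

(A) transitive: R is closed under composition.
(B) euclidean: any two R-successors of the same world are R-related.
(C) not serial: w0 has no R-successor.
(D) symmetric: every R-edge is matched by its reverse.
(E) not reflexive: not w0 R w0.

A, B, D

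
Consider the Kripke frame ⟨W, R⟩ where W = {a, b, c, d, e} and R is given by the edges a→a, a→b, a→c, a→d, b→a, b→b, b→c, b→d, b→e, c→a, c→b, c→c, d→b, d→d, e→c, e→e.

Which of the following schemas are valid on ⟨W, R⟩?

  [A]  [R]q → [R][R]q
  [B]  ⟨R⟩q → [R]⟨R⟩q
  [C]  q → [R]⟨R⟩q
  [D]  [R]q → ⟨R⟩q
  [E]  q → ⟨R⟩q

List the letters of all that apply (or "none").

D, E

R is reflexive: each world relates to itself.
R is not symmetric: a R d but not d R a.
R is not transitive: a R b and b R e but not a R e.
R is not euclidean: a R c and a R d but not c R d.
R is serial: every world has an R-successor.
(A) [R]q → [R][R]q is axiom 4, which corresponds to transitivity. R is not transitive — not valid.
(B) axiom 5: valid iff R is euclidean. R is not euclidean — not valid.
(C) q → [R]⟨R⟩q is axiom B; it is valid on a frame exactly when R is symmetric. R is not symmetric, so not valid.
(D) [R]q → ⟨R⟩q is axiom D, which corresponds to seriality. R is serial — valid.
(E) q → ⟨R⟩q (the dual of axiom T) characterises the reflexive frames. R is reflexive — valid.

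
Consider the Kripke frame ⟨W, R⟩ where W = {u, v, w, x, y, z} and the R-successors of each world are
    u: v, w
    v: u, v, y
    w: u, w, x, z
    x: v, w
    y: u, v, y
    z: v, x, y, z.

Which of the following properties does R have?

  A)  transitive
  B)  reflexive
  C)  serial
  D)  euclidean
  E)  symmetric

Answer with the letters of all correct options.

(A) not transitive: u R v and v R u but not u R u.
(B) not reflexive: not u R u.
(C) serial: every world has an R-successor.
(D) not euclidean: u R v and u R w but not v R w.
(E) not symmetric: w R z but not z R w.

C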